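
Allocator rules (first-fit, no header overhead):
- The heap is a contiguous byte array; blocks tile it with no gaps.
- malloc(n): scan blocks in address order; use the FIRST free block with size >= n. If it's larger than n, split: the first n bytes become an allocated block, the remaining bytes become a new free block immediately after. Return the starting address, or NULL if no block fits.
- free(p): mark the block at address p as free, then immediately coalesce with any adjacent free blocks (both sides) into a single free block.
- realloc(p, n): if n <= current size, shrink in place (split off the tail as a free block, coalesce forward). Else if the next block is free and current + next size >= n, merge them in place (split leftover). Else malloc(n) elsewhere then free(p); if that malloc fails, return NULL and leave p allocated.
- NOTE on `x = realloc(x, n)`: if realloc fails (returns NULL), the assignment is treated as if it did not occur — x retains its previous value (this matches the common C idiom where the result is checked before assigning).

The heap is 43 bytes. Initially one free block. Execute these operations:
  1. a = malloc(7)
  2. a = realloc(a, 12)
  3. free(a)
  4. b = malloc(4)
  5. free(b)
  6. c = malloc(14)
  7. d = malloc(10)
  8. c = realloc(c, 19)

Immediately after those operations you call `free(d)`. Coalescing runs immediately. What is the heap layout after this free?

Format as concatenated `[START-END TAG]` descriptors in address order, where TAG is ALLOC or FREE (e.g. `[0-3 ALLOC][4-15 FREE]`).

Answer: [0-23 FREE][24-42 ALLOC]

Derivation:
Op 1: a = malloc(7) -> a = 0; heap: [0-6 ALLOC][7-42 FREE]
Op 2: a = realloc(a, 12) -> a = 0; heap: [0-11 ALLOC][12-42 FREE]
Op 3: free(a) -> (freed a); heap: [0-42 FREE]
Op 4: b = malloc(4) -> b = 0; heap: [0-3 ALLOC][4-42 FREE]
Op 5: free(b) -> (freed b); heap: [0-42 FREE]
Op 6: c = malloc(14) -> c = 0; heap: [0-13 ALLOC][14-42 FREE]
Op 7: d = malloc(10) -> d = 14; heap: [0-13 ALLOC][14-23 ALLOC][24-42 FREE]
Op 8: c = realloc(c, 19) -> c = 24; heap: [0-13 FREE][14-23 ALLOC][24-42 ALLOC]
free(d): d = 14 -> block [14-23 ALLOC]; mark free, coalesce with adjacent free neighbors -> [0-23 FREE][24-42 ALLOC]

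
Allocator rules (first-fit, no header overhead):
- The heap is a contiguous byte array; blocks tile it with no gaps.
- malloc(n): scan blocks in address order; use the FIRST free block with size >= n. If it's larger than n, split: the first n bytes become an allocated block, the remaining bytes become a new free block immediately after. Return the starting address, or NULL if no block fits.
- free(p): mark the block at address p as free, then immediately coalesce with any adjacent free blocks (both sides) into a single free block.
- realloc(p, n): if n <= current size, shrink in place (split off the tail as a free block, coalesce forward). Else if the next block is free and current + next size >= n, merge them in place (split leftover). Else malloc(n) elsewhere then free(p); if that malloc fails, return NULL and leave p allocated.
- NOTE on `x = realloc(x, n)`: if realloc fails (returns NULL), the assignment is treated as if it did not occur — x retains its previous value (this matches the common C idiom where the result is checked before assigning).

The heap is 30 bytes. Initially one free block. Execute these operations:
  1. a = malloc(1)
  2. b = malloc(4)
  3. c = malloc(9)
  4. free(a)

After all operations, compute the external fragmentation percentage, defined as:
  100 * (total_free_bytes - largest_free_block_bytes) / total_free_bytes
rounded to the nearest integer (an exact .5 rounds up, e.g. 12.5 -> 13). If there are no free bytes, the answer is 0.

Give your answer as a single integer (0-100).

Answer: 6

Derivation:
Op 1: a = malloc(1) -> a = 0; heap: [0-0 ALLOC][1-29 FREE]
Op 2: b = malloc(4) -> b = 1; heap: [0-0 ALLOC][1-4 ALLOC][5-29 FREE]
Op 3: c = malloc(9) -> c = 5; heap: [0-0 ALLOC][1-4 ALLOC][5-13 ALLOC][14-29 FREE]
Op 4: free(a) -> (freed a); heap: [0-0 FREE][1-4 ALLOC][5-13 ALLOC][14-29 FREE]
Free blocks: [1 16] total_free=17 largest=16 -> 100*(17-16)/17 = 100/17 ≈ 5.882 -> rounds to 6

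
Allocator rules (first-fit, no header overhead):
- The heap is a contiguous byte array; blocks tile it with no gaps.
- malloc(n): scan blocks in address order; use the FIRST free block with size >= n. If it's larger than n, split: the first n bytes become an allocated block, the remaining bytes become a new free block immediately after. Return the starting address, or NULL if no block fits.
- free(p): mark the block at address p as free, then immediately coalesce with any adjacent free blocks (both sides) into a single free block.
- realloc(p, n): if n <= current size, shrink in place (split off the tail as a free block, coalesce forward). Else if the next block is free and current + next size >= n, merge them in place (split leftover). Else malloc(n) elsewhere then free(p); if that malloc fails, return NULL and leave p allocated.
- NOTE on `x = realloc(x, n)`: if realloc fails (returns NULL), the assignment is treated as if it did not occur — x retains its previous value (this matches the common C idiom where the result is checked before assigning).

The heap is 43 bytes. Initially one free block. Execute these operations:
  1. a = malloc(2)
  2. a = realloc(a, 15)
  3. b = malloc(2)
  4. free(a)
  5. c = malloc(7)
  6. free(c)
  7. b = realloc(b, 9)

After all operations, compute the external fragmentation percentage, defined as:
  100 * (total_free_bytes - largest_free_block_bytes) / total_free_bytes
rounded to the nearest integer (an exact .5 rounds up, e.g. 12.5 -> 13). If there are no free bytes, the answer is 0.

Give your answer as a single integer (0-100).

Answer: 44

Derivation:
Op 1: a = malloc(2) -> a = 0; heap: [0-1 ALLOC][2-42 FREE]
Op 2: a = realloc(a, 15) -> a = 0; heap: [0-14 ALLOC][15-42 FREE]
Op 3: b = malloc(2) -> b = 15; heap: [0-14 ALLOC][15-16 ALLOC][17-42 FREE]
Op 4: free(a) -> (freed a); heap: [0-14 FREE][15-16 ALLOC][17-42 FREE]
Op 5: c = malloc(7) -> c = 0; heap: [0-6 ALLOC][7-14 FREE][15-16 ALLOC][17-42 FREE]
Op 6: free(c) -> (freed c); heap: [0-14 FREE][15-16 ALLOC][17-42 FREE]
Op 7: b = realloc(b, 9) -> b = 15; heap: [0-14 FREE][15-23 ALLOC][24-42 FREE]
Free blocks: [15 19] total_free=34 largest=19 -> 100*(34-19)/34 = 1500/34 ≈ 44.118 -> rounds to 44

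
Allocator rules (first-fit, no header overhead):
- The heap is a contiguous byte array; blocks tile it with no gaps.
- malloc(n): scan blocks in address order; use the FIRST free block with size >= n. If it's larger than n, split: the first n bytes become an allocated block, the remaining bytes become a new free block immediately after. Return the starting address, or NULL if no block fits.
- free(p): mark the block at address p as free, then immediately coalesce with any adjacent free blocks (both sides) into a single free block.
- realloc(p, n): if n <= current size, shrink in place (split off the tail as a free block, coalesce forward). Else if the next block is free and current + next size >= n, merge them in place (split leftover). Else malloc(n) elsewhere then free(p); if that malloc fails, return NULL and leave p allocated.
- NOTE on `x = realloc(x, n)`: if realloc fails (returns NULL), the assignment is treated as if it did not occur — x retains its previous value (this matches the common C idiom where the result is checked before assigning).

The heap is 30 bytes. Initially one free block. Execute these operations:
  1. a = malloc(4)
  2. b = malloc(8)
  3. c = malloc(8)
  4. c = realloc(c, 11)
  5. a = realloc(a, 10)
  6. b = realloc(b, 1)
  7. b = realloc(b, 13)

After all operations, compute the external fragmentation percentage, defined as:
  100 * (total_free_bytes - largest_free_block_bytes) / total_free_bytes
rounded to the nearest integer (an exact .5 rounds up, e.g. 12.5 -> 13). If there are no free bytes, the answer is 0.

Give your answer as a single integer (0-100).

Op 1: a = malloc(4) -> a = 0; heap: [0-3 ALLOC][4-29 FREE]
Op 2: b = malloc(8) -> b = 4; heap: [0-3 ALLOC][4-11 ALLOC][12-29 FREE]
Op 3: c = malloc(8) -> c = 12; heap: [0-3 ALLOC][4-11 ALLOC][12-19 ALLOC][20-29 FREE]
Op 4: c = realloc(c, 11) -> c = 12; heap: [0-3 ALLOC][4-11 ALLOC][12-22 ALLOC][23-29 FREE]
Op 5: a = realloc(a, 10) -> NULL (a unchanged); heap: [0-3 ALLOC][4-11 ALLOC][12-22 ALLOC][23-29 FREE]
Op 6: b = realloc(b, 1) -> b = 4; heap: [0-3 ALLOC][4-4 ALLOC][5-11 FREE][12-22 ALLOC][23-29 FREE]
Op 7: b = realloc(b, 13) -> NULL (b unchanged); heap: [0-3 ALLOC][4-4 ALLOC][5-11 FREE][12-22 ALLOC][23-29 FREE]
Free blocks: [7 7] total_free=14 largest=7 -> 100*(14-7)/14 = 700/14 = 50

Answer: 50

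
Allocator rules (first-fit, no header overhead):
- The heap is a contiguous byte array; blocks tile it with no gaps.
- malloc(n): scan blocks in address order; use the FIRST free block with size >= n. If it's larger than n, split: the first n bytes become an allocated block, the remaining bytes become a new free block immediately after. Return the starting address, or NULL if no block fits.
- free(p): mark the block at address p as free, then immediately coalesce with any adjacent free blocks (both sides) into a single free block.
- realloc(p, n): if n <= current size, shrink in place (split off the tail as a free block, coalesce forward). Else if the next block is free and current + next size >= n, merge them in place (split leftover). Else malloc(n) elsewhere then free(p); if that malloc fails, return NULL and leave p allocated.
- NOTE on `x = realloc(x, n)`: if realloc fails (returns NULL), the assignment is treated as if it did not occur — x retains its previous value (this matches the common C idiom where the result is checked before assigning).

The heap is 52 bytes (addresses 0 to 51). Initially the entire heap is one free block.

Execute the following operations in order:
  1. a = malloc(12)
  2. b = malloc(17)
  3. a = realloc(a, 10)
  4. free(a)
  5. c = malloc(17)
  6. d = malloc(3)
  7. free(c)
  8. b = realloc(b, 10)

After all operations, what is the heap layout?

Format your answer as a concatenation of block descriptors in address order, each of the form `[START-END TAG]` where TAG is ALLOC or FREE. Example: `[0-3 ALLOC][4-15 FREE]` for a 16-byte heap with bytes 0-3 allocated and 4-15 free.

Answer: [0-2 ALLOC][3-11 FREE][12-21 ALLOC][22-51 FREE]

Derivation:
Op 1: a = malloc(12) -> a = 0; heap: [0-11 ALLOC][12-51 FREE]
Op 2: b = malloc(17) -> b = 12; heap: [0-11 ALLOC][12-28 ALLOC][29-51 FREE]
Op 3: a = realloc(a, 10) -> a = 0; heap: [0-9 ALLOC][10-11 FREE][12-28 ALLOC][29-51 FREE]
Op 4: free(a) -> (freed a); heap: [0-11 FREE][12-28 ALLOC][29-51 FREE]
Op 5: c = malloc(17) -> c = 29; heap: [0-11 FREE][12-28 ALLOC][29-45 ALLOC][46-51 FREE]
Op 6: d = malloc(3) -> d = 0; heap: [0-2 ALLOC][3-11 FREE][12-28 ALLOC][29-45 ALLOC][46-51 FREE]
Op 7: free(c) -> (freed c); heap: [0-2 ALLOC][3-11 FREE][12-28 ALLOC][29-51 FREE]
Op 8: b = realloc(b, 10) -> b = 12; heap: [0-2 ALLOC][3-11 FREE][12-21 ALLOC][22-51 FREE]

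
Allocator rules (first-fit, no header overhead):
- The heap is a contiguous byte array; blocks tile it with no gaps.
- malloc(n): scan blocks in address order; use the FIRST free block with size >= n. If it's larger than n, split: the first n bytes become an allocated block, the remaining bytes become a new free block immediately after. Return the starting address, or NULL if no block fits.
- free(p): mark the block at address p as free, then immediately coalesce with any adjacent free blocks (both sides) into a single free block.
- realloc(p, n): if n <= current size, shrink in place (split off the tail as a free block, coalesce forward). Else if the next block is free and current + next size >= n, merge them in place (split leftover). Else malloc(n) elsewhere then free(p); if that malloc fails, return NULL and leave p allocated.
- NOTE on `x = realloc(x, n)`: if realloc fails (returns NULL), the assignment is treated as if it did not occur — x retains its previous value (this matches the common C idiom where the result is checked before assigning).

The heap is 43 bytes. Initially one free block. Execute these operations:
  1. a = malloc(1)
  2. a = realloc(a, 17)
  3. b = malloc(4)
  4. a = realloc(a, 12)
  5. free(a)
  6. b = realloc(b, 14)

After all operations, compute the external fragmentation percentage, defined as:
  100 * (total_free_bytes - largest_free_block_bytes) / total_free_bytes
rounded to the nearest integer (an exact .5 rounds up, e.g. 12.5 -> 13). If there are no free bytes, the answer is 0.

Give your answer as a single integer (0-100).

Answer: 41

Derivation:
Op 1: a = malloc(1) -> a = 0; heap: [0-0 ALLOC][1-42 FREE]
Op 2: a = realloc(a, 17) -> a = 0; heap: [0-16 ALLOC][17-42 FREE]
Op 3: b = malloc(4) -> b = 17; heap: [0-16 ALLOC][17-20 ALLOC][21-42 FREE]
Op 4: a = realloc(a, 12) -> a = 0; heap: [0-11 ALLOC][12-16 FREE][17-20 ALLOC][21-42 FREE]
Op 5: free(a) -> (freed a); heap: [0-16 FREE][17-20 ALLOC][21-42 FREE]
Op 6: b = realloc(b, 14) -> b = 17; heap: [0-16 FREE][17-30 ALLOC][31-42 FREE]
Free blocks: [17 12] total_free=29 largest=17 -> 100*(29-17)/29 = 1200/29 ≈ 41.379 -> rounds to 41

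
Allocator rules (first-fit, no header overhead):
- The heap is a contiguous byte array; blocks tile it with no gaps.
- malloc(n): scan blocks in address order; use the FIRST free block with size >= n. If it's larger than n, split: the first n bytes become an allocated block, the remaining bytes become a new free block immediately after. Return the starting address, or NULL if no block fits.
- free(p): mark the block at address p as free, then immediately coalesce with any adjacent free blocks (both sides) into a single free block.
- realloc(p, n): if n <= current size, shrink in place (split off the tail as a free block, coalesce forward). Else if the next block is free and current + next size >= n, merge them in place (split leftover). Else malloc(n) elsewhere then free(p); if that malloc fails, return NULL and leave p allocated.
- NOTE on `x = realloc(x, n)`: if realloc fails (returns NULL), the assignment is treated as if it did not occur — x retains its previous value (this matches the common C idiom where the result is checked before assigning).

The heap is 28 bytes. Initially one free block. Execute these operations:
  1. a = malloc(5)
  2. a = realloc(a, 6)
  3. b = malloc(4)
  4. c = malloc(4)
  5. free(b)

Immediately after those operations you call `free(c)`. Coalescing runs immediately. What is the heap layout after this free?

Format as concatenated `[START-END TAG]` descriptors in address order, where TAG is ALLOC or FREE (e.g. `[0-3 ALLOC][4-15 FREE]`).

Op 1: a = malloc(5) -> a = 0; heap: [0-4 ALLOC][5-27 FREE]
Op 2: a = realloc(a, 6) -> a = 0; heap: [0-5 ALLOC][6-27 FREE]
Op 3: b = malloc(4) -> b = 6; heap: [0-5 ALLOC][6-9 ALLOC][10-27 FREE]
Op 4: c = malloc(4) -> c = 10; heap: [0-5 ALLOC][6-9 ALLOC][10-13 ALLOC][14-27 FREE]
Op 5: free(b) -> (freed b); heap: [0-5 ALLOC][6-9 FREE][10-13 ALLOC][14-27 FREE]
free(c): c = 10 -> block [10-13 ALLOC]; mark free, coalesce with adjacent free neighbors -> [0-5 ALLOC][6-27 FREE]

Answer: [0-5 ALLOC][6-27 FREE]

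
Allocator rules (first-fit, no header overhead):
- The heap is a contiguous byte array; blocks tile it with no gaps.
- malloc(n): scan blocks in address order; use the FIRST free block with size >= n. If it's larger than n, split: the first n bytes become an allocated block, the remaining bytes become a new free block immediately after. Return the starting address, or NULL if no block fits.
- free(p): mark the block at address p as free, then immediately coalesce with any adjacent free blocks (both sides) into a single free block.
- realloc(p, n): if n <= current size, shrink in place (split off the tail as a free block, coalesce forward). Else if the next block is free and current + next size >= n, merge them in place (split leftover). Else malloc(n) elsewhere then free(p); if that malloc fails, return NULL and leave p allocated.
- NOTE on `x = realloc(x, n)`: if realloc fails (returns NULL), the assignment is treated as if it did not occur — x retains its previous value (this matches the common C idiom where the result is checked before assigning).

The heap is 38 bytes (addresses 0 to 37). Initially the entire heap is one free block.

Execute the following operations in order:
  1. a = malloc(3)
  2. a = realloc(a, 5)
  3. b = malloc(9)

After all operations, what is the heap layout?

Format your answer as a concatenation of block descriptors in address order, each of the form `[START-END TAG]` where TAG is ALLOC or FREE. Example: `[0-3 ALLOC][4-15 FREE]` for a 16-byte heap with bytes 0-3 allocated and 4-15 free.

Op 1: a = malloc(3) -> a = 0; heap: [0-2 ALLOC][3-37 FREE]
Op 2: a = realloc(a, 5) -> a = 0; heap: [0-4 ALLOC][5-37 FREE]
Op 3: b = malloc(9) -> b = 5; heap: [0-4 ALLOC][5-13 ALLOC][14-37 FREE]

Answer: [0-4 ALLOC][5-13 ALLOC][14-37 FREE]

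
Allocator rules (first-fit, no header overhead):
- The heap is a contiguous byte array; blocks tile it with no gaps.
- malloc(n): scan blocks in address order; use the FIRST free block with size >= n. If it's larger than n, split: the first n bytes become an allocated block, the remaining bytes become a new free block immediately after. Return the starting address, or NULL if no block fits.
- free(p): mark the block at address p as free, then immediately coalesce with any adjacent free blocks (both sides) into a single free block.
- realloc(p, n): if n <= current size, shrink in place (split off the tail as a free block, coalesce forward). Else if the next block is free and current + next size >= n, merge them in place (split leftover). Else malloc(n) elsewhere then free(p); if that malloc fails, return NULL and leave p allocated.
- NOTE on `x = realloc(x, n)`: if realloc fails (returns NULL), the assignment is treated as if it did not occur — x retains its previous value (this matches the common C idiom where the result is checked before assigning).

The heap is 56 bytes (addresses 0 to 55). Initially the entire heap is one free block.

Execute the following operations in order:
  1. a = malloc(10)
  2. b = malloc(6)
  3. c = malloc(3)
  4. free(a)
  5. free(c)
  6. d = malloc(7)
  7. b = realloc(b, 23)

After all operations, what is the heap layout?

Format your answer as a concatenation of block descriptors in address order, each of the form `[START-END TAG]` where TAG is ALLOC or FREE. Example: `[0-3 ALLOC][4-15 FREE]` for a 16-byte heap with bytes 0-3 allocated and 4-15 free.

Answer: [0-6 ALLOC][7-9 FREE][10-32 ALLOC][33-55 FREE]

Derivation:
Op 1: a = malloc(10) -> a = 0; heap: [0-9 ALLOC][10-55 FREE]
Op 2: b = malloc(6) -> b = 10; heap: [0-9 ALLOC][10-15 ALLOC][16-55 FREE]
Op 3: c = malloc(3) -> c = 16; heap: [0-9 ALLOC][10-15 ALLOC][16-18 ALLOC][19-55 FREE]
Op 4: free(a) -> (freed a); heap: [0-9 FREE][10-15 ALLOC][16-18 ALLOC][19-55 FREE]
Op 5: free(c) -> (freed c); heap: [0-9 FREE][10-15 ALLOC][16-55 FREE]
Op 6: d = malloc(7) -> d = 0; heap: [0-6 ALLOC][7-9 FREE][10-15 ALLOC][16-55 FREE]
Op 7: b = realloc(b, 23) -> b = 10; heap: [0-6 ALLOC][7-9 FREE][10-32 ALLOC][33-55 FREE]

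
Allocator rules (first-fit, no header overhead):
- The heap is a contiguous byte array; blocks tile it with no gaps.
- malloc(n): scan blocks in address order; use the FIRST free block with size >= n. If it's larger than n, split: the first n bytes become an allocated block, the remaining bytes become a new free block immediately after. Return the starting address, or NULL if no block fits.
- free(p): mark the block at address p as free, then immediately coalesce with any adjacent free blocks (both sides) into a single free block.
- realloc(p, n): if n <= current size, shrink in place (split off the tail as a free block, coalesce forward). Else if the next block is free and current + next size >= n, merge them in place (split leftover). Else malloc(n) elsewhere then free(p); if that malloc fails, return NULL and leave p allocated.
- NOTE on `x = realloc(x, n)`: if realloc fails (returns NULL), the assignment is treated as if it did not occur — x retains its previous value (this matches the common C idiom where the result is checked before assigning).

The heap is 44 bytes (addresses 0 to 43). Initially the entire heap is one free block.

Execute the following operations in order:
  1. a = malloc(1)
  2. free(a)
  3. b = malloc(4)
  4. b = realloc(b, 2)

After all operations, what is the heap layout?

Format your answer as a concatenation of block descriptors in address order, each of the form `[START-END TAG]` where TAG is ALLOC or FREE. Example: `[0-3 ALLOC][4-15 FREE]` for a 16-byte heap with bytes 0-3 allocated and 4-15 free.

Op 1: a = malloc(1) -> a = 0; heap: [0-0 ALLOC][1-43 FREE]
Op 2: free(a) -> (freed a); heap: [0-43 FREE]
Op 3: b = malloc(4) -> b = 0; heap: [0-3 ALLOC][4-43 FREE]
Op 4: b = realloc(b, 2) -> b = 0; heap: [0-1 ALLOC][2-43 FREE]

Answer: [0-1 ALLOC][2-43 FREE]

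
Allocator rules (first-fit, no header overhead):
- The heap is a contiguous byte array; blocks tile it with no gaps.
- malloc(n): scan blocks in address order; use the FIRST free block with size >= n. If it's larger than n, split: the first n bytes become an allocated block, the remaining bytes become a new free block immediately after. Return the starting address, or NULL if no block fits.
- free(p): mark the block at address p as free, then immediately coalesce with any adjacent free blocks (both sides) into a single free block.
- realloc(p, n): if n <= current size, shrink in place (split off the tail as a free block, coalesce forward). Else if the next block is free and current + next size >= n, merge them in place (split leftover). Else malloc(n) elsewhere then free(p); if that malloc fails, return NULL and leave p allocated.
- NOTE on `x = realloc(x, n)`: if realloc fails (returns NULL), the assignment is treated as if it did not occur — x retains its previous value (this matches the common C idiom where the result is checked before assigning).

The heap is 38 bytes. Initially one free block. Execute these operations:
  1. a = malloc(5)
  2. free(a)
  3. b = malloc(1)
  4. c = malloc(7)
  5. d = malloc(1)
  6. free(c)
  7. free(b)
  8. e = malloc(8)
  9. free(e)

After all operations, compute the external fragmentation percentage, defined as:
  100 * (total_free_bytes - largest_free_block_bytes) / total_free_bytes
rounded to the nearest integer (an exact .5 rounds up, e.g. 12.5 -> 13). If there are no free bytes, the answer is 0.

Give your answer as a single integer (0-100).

Op 1: a = malloc(5) -> a = 0; heap: [0-4 ALLOC][5-37 FREE]
Op 2: free(a) -> (freed a); heap: [0-37 FREE]
Op 3: b = malloc(1) -> b = 0; heap: [0-0 ALLOC][1-37 FREE]
Op 4: c = malloc(7) -> c = 1; heap: [0-0 ALLOC][1-7 ALLOC][8-37 FREE]
Op 5: d = malloc(1) -> d = 8; heap: [0-0 ALLOC][1-7 ALLOC][8-8 ALLOC][9-37 FREE]
Op 6: free(c) -> (freed c); heap: [0-0 ALLOC][1-7 FREE][8-8 ALLOC][9-37 FREE]
Op 7: free(b) -> (freed b); heap: [0-7 FREE][8-8 ALLOC][9-37 FREE]
Op 8: e = malloc(8) -> e = 0; heap: [0-7 ALLOC][8-8 ALLOC][9-37 FREE]
Op 9: free(e) -> (freed e); heap: [0-7 FREE][8-8 ALLOC][9-37 FREE]
Free blocks: [8 29] total_free=37 largest=29 -> 100*(37-29)/37 = 800/37 ≈ 21.622 -> rounds to 22

Answer: 22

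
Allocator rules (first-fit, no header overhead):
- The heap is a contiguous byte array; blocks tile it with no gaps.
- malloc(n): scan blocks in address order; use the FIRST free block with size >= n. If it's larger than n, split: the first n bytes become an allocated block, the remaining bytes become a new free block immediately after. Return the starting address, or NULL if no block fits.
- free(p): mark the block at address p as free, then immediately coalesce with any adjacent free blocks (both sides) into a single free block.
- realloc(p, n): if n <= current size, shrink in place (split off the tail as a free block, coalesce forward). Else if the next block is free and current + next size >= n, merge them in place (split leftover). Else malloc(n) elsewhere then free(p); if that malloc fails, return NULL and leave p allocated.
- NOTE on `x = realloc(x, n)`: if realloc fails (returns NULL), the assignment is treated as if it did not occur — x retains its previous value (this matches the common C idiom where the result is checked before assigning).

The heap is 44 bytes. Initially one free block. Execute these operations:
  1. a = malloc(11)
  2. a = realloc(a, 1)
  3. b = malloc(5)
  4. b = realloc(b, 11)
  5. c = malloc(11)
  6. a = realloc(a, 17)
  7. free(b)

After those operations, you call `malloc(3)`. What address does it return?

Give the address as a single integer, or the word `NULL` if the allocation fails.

Op 1: a = malloc(11) -> a = 0; heap: [0-10 ALLOC][11-43 FREE]
Op 2: a = realloc(a, 1) -> a = 0; heap: [0-0 ALLOC][1-43 FREE]
Op 3: b = malloc(5) -> b = 1; heap: [0-0 ALLOC][1-5 ALLOC][6-43 FREE]
Op 4: b = realloc(b, 11) -> b = 1; heap: [0-0 ALLOC][1-11 ALLOC][12-43 FREE]
Op 5: c = malloc(11) -> c = 12; heap: [0-0 ALLOC][1-11 ALLOC][12-22 ALLOC][23-43 FREE]
Op 6: a = realloc(a, 17) -> a = 23; heap: [0-0 FREE][1-11 ALLOC][12-22 ALLOC][23-39 ALLOC][40-43 FREE]
Op 7: free(b) -> (freed b); heap: [0-11 FREE][12-22 ALLOC][23-39 ALLOC][40-43 FREE]
malloc(3): first-fit scan over [0-11 FREE][12-22 ALLOC][23-39 ALLOC][40-43 FREE] -> 0

Answer: 0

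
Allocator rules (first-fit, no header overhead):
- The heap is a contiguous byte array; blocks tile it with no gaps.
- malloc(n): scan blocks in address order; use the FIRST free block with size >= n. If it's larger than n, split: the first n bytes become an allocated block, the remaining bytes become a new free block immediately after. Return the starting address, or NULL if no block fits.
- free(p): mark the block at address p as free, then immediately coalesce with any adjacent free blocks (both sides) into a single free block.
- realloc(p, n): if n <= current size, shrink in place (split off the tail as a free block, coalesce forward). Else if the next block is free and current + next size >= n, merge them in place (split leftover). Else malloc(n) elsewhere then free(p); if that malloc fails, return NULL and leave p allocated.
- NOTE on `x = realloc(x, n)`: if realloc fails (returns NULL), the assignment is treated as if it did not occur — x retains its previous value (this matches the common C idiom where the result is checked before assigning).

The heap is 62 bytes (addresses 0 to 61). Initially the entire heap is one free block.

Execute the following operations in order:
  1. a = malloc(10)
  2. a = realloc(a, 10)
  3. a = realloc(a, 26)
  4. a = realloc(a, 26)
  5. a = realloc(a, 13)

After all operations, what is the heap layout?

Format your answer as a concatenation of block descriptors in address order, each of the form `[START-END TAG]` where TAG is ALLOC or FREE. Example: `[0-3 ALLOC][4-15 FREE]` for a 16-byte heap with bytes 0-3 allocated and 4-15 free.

Answer: [0-12 ALLOC][13-61 FREE]

Derivation:
Op 1: a = malloc(10) -> a = 0; heap: [0-9 ALLOC][10-61 FREE]
Op 2: a = realloc(a, 10) -> a = 0; heap: [0-9 ALLOC][10-61 FREE]
Op 3: a = realloc(a, 26) -> a = 0; heap: [0-25 ALLOC][26-61 FREE]
Op 4: a = realloc(a, 26) -> a = 0; heap: [0-25 ALLOC][26-61 FREE]
Op 5: a = realloc(a, 13) -> a = 0; heap: [0-12 ALLOC][13-61 FREE]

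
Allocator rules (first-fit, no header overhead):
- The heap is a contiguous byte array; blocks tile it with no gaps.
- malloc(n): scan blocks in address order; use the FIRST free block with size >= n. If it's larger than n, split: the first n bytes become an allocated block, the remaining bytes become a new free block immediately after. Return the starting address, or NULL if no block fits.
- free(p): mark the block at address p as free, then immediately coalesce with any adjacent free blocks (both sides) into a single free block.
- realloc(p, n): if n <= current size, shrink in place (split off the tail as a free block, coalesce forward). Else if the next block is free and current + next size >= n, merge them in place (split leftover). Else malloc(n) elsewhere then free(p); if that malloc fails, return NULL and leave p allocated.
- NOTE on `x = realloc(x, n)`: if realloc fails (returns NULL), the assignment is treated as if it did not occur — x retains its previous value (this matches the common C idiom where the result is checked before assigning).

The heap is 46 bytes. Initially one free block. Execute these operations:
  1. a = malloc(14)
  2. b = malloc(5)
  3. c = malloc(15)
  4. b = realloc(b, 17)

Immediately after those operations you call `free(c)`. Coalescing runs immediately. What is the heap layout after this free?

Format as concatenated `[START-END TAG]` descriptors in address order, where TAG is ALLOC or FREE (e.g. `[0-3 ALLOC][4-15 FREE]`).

Op 1: a = malloc(14) -> a = 0; heap: [0-13 ALLOC][14-45 FREE]
Op 2: b = malloc(5) -> b = 14; heap: [0-13 ALLOC][14-18 ALLOC][19-45 FREE]
Op 3: c = malloc(15) -> c = 19; heap: [0-13 ALLOC][14-18 ALLOC][19-33 ALLOC][34-45 FREE]
Op 4: b = realloc(b, 17) -> NULL (b unchanged); heap: [0-13 ALLOC][14-18 ALLOC][19-33 ALLOC][34-45 FREE]
free(c): c = 19 -> block [19-33 ALLOC]; mark free, coalesce with adjacent free neighbors -> [0-13 ALLOC][14-18 ALLOC][19-45 FREE]

Answer: [0-13 ALLOC][14-18 ALLOC][19-45 FREE]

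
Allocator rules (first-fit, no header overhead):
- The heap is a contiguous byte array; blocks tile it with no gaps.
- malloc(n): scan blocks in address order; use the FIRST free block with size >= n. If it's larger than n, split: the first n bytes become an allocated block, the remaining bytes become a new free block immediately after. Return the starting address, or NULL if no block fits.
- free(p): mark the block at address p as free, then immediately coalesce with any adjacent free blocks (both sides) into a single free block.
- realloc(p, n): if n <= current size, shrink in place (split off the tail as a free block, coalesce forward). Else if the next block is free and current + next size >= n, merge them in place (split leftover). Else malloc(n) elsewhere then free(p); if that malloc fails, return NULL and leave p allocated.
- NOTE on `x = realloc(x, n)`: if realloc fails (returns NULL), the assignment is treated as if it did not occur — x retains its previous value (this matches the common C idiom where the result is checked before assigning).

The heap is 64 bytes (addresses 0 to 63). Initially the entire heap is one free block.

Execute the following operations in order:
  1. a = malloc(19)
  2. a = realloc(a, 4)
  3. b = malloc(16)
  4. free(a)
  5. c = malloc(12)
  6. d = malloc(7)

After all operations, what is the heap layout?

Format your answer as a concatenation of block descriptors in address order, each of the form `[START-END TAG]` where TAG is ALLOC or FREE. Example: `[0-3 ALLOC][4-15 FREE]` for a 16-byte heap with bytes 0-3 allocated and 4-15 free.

Answer: [0-3 FREE][4-19 ALLOC][20-31 ALLOC][32-38 ALLOC][39-63 FREE]

Derivation:
Op 1: a = malloc(19) -> a = 0; heap: [0-18 ALLOC][19-63 FREE]
Op 2: a = realloc(a, 4) -> a = 0; heap: [0-3 ALLOC][4-63 FREE]
Op 3: b = malloc(16) -> b = 4; heap: [0-3 ALLOC][4-19 ALLOC][20-63 FREE]
Op 4: free(a) -> (freed a); heap: [0-3 FREE][4-19 ALLOC][20-63 FREE]
Op 5: c = malloc(12) -> c = 20; heap: [0-3 FREE][4-19 ALLOC][20-31 ALLOC][32-63 FREE]
Op 6: d = malloc(7) -> d = 32; heap: [0-3 FREE][4-19 ALLOC][20-31 ALLOC][32-38 ALLOC][39-63 FREE]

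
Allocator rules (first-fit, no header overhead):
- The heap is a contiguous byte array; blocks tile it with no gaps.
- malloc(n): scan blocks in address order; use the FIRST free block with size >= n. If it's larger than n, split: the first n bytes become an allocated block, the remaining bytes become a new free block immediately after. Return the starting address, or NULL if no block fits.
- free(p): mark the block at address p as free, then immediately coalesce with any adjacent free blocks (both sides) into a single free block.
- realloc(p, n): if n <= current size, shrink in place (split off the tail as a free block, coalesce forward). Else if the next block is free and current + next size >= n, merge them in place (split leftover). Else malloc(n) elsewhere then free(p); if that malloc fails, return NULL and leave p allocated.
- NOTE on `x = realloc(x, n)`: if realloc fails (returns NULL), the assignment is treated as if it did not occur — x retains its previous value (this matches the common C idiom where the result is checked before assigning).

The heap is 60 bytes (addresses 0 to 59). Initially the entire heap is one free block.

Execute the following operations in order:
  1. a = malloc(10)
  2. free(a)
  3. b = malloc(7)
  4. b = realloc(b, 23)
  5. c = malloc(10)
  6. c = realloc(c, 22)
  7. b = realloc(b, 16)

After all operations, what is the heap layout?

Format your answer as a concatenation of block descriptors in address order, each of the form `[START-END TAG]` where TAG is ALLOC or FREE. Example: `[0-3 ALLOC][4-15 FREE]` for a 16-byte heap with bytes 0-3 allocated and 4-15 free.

Answer: [0-15 ALLOC][16-22 FREE][23-44 ALLOC][45-59 FREE]

Derivation:
Op 1: a = malloc(10) -> a = 0; heap: [0-9 ALLOC][10-59 FREE]
Op 2: free(a) -> (freed a); heap: [0-59 FREE]
Op 3: b = malloc(7) -> b = 0; heap: [0-6 ALLOC][7-59 FREE]
Op 4: b = realloc(b, 23) -> b = 0; heap: [0-22 ALLOC][23-59 FREE]
Op 5: c = malloc(10) -> c = 23; heap: [0-22 ALLOC][23-32 ALLOC][33-59 FREE]
Op 6: c = realloc(c, 22) -> c = 23; heap: [0-22 ALLOC][23-44 ALLOC][45-59 FREE]
Op 7: b = realloc(b, 16) -> b = 0; heap: [0-15 ALLOC][16-22 FREE][23-44 ALLOC][45-59 FREE]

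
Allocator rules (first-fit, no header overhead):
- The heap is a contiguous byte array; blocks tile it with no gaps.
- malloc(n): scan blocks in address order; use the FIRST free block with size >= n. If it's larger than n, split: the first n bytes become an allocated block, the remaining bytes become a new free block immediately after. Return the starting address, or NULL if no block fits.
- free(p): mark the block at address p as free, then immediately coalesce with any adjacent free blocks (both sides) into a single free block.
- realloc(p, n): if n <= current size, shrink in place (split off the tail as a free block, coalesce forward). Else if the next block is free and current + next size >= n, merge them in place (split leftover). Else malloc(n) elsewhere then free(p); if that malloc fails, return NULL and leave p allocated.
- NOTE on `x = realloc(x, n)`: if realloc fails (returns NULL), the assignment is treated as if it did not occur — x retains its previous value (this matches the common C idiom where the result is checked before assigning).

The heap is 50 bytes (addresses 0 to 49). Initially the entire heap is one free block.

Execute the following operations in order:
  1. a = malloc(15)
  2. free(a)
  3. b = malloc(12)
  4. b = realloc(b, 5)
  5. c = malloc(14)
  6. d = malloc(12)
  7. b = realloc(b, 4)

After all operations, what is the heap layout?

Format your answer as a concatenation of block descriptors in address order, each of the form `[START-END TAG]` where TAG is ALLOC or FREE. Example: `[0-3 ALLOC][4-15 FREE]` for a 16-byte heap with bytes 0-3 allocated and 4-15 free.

Answer: [0-3 ALLOC][4-4 FREE][5-18 ALLOC][19-30 ALLOC][31-49 FREE]

Derivation:
Op 1: a = malloc(15) -> a = 0; heap: [0-14 ALLOC][15-49 FREE]
Op 2: free(a) -> (freed a); heap: [0-49 FREE]
Op 3: b = malloc(12) -> b = 0; heap: [0-11 ALLOC][12-49 FREE]
Op 4: b = realloc(b, 5) -> b = 0; heap: [0-4 ALLOC][5-49 FREE]
Op 5: c = malloc(14) -> c = 5; heap: [0-4 ALLOC][5-18 ALLOC][19-49 FREE]
Op 6: d = malloc(12) -> d = 19; heap: [0-4 ALLOC][5-18 ALLOC][19-30 ALLOC][31-49 FREE]
Op 7: b = realloc(b, 4) -> b = 0; heap: [0-3 ALLOC][4-4 FREE][5-18 ALLOC][19-30 ALLOC][31-49 FREE]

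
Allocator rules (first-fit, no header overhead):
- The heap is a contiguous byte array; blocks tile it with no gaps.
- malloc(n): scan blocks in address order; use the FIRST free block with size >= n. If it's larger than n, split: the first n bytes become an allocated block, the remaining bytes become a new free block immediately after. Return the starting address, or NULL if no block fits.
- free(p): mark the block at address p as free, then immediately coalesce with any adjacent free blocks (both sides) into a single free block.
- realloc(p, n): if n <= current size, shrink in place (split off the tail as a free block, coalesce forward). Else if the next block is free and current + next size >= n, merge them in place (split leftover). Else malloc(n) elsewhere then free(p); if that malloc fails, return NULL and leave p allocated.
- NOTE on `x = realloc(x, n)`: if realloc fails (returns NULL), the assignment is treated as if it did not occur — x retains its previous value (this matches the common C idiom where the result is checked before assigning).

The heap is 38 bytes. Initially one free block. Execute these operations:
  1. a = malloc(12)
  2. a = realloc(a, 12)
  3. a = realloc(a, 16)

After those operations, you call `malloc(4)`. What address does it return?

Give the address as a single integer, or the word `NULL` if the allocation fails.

Answer: 16

Derivation:
Op 1: a = malloc(12) -> a = 0; heap: [0-11 ALLOC][12-37 FREE]
Op 2: a = realloc(a, 12) -> a = 0; heap: [0-11 ALLOC][12-37 FREE]
Op 3: a = realloc(a, 16) -> a = 0; heap: [0-15 ALLOC][16-37 FREE]
malloc(4): first-fit scan over [0-15 ALLOC][16-37 FREE] -> 16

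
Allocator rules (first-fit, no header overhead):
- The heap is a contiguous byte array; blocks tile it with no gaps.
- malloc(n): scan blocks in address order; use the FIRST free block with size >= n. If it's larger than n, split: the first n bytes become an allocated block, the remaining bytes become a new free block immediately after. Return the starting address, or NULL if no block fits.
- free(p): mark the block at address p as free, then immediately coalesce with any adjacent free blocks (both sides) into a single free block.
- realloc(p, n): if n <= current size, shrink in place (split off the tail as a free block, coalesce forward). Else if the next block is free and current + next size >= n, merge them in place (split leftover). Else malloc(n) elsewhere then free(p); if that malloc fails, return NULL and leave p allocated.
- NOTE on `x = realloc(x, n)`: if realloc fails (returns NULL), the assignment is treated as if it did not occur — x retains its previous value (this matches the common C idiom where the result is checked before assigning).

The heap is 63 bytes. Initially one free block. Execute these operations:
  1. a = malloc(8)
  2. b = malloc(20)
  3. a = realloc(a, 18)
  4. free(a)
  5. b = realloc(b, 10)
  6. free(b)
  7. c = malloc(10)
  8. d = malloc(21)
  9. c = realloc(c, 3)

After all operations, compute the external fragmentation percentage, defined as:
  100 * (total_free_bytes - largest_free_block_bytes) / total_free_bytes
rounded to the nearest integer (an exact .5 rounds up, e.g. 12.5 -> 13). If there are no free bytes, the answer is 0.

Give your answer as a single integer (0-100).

Op 1: a = malloc(8) -> a = 0; heap: [0-7 ALLOC][8-62 FREE]
Op 2: b = malloc(20) -> b = 8; heap: [0-7 ALLOC][8-27 ALLOC][28-62 FREE]
Op 3: a = realloc(a, 18) -> a = 28; heap: [0-7 FREE][8-27 ALLOC][28-45 ALLOC][46-62 FREE]
Op 4: free(a) -> (freed a); heap: [0-7 FREE][8-27 ALLOC][28-62 FREE]
Op 5: b = realloc(b, 10) -> b = 8; heap: [0-7 FREE][8-17 ALLOC][18-62 FREE]
Op 6: free(b) -> (freed b); heap: [0-62 FREE]
Op 7: c = malloc(10) -> c = 0; heap: [0-9 ALLOC][10-62 FREE]
Op 8: d = malloc(21) -> d = 10; heap: [0-9 ALLOC][10-30 ALLOC][31-62 FREE]
Op 9: c = realloc(c, 3) -> c = 0; heap: [0-2 ALLOC][3-9 FREE][10-30 ALLOC][31-62 FREE]
Free blocks: [7 32] total_free=39 largest=32 -> 100*(39-32)/39 = 700/39 ≈ 17.949 -> rounds to 18

Answer: 18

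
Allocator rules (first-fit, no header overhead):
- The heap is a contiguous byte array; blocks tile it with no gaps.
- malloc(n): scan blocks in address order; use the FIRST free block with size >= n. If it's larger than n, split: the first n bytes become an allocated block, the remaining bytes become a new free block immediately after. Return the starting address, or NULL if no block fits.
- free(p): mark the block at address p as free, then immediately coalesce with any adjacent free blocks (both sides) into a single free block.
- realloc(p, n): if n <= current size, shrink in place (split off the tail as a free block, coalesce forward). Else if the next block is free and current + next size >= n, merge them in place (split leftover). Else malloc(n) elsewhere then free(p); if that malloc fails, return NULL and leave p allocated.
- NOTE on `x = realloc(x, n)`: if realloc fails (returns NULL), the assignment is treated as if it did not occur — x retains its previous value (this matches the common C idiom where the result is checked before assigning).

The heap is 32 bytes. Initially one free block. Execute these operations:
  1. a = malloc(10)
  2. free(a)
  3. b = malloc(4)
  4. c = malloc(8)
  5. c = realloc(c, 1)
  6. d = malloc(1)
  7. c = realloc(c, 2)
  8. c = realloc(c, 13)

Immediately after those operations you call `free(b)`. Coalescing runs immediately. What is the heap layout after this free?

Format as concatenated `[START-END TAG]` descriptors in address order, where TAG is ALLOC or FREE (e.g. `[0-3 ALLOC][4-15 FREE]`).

Answer: [0-4 FREE][5-5 ALLOC][6-18 ALLOC][19-31 FREE]

Derivation:
Op 1: a = malloc(10) -> a = 0; heap: [0-9 ALLOC][10-31 FREE]
Op 2: free(a) -> (freed a); heap: [0-31 FREE]
Op 3: b = malloc(4) -> b = 0; heap: [0-3 ALLOC][4-31 FREE]
Op 4: c = malloc(8) -> c = 4; heap: [0-3 ALLOC][4-11 ALLOC][12-31 FREE]
Op 5: c = realloc(c, 1) -> c = 4; heap: [0-3 ALLOC][4-4 ALLOC][5-31 FREE]
Op 6: d = malloc(1) -> d = 5; heap: [0-3 ALLOC][4-4 ALLOC][5-5 ALLOC][6-31 FREE]
Op 7: c = realloc(c, 2) -> c = 6; heap: [0-3 ALLOC][4-4 FREE][5-5 ALLOC][6-7 ALLOC][8-31 FREE]
Op 8: c = realloc(c, 13) -> c = 6; heap: [0-3 ALLOC][4-4 FREE][5-5 ALLOC][6-18 ALLOC][19-31 FREE]
free(b): b = 0 -> block [0-3 ALLOC]; mark free, coalesce with adjacent free neighbors -> [0-4 FREE][5-5 ALLOC][6-18 ALLOC][19-31 FREE]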